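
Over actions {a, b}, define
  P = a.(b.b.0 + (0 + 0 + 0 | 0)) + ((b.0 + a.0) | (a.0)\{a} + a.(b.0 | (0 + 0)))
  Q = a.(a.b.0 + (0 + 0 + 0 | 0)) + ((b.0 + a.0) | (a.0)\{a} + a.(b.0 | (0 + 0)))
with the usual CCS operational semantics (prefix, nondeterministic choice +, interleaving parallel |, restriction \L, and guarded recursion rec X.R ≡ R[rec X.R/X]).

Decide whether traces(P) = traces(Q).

trace-distinct — witness ⟨abb⟩

Reachable graph of P (7 states):
  p0 = a.(b.b.0 + (0 + 0 + 0 | 0)) + ((b.0 + a.0) | (a.0)\{a} + a.(b.0 | (0 + 0))) ⊢ =a=> p1, =a=> p2, =a=> p3, =b=> p1
  p1 = 0 | (a.0)\{a} ⊢ ·
  p2 = b.0 | (0 + 0) ⊢ =b=> p4
  p3 = b.b.0 + (0 + 0 + 0 | 0) ⊢ =b=> p5
  p4 = 0 | (0 + 0) ⊢ ·
  p5 = b.0 ⊢ =b=> p6
  p6 = 0 ⊢ ·
Reachable graph of Q (7 states):
  q0 = a.(a.b.0 + (0 + 0 + 0 | 0)) + ((b.0 + a.0) | (a.0)\{a} + a.(b.0 | (0 + 0))) ⊢ =a=> q1, =a=> q2, =a=> q3, =b=> q1
  q1 = 0 | (a.0)\{a} ⊢ ·
  q2 = a.b.0 + (0 + 0 + 0 | 0) ⊢ =a=> q4
  q3 = b.0 | (0 + 0) ⊢ =b=> q5
  q4 = b.0 ⊢ =b=> q6
  q5 = 0 | (0 + 0) ⊢ ·
  q6 = 0 ⊢ ·
Run σ = ⟨abb⟩ on P: start {p0}
  after a @ step 1: {p1, p2, p3}
  after b @ step 2: {p4, p5}
  after b @ step 3: {p6}
  P completes σ.
Run σ = ⟨abb⟩ on Q: start {q0}
  after a @ step 1: {q1, q2, q3}
  after b @ step 2: {q5}
  after b @ step 3: ∅ (Q stuck)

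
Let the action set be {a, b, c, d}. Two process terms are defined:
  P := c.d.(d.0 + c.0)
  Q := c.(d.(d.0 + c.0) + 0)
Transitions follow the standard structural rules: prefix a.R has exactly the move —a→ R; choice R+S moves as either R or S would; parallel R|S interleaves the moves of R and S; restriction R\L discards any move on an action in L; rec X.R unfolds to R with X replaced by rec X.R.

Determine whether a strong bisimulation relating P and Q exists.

YES

P's transition system — 4 states:
  p0 = c.d.(d.0 + c.0) has moves —c→ p1
  p1 = d.(d.0 + c.0) has moves —d→ p2
  p2 = d.0 + c.0 has moves —c→ p3, —d→ p3
  p3 = 0 has moves ·
Q's transition system — 4 states:
  q0 = c.(d.(d.0 + c.0) + 0) has moves —c→ q1
  q1 = d.(d.0 + c.0) + 0 has moves —d→ q2
  q2 = d.0 + c.0 has moves —c→ q3, —d→ q3
  q3 = 0 has moves ·
Coarsest stable partition (strong bisimilarity classes):
  B0 = {p0, q0}
  B1 = {p1, q1}
  B2 = {p2, q2}
  B3 = {p3, q3}
p0 ∈ B0, q0 ∈ B0 → same block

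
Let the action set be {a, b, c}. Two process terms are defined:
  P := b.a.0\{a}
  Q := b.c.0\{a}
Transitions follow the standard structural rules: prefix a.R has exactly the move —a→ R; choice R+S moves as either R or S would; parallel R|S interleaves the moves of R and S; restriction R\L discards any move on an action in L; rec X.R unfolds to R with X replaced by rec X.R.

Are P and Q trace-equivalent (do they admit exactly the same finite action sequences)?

trace-distinct — witness ⟨ba⟩

LTS(P): 3 reachable states
  s0 = b.a.0\{a} | =b=> s1
  s1 = a.0\{a} | =a=> s2
  s2 = 0\{a} | ∅
LTS(Q): 3 reachable states
  t0 = b.c.0\{a} | =b=> t1
  t1 = c.0\{a} | =c=> t2
  t2 = 0\{a} | ∅
Trace ⟨ba⟩ through P, begin at {s0}:
  after b @ step 1: {s1}
  after a @ step 2: {s2}
  P completes σ.
Trace ⟨ba⟩ through Q, begin at {t0}:
  after b @ step 1: {t1}
  after a @ step 2: ∅  — Q cannot continue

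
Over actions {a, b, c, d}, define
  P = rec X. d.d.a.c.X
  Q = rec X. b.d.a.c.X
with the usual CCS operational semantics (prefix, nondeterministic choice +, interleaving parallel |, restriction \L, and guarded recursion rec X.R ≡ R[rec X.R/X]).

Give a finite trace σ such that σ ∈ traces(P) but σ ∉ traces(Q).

d

Reachable graph of P (4 states):
  s0 = rec X. d.d.a.c.X | =d=> s1
  s1 = d.a.c.(rec X. d.d.a.c.X) | =d=> s2
  s2 = a.c.(rec X. d.d.a.c.X) | =a=> s3
  s3 = c.(rec X. d.d.a.c.X) | =c=> s0
Reachable graph of Q (4 states):
  t0 = rec X. b.d.a.c.X | =b=> t1
  t1 = d.a.c.(rec X. b.d.a.c.X) | =d=> t2
  t2 = a.c.(rec X. b.d.a.c.X) | =a=> t3
  t3 = c.(rec X. b.d.a.c.X) | =c=> t0
Trace ⟨d⟩ through P, begin at {s0}:
  step 1 (d): {s1}
  ✓ P
Trace ⟨d⟩ through Q, begin at {t0}:
  step 1 (d): ∅  — Q cannot continue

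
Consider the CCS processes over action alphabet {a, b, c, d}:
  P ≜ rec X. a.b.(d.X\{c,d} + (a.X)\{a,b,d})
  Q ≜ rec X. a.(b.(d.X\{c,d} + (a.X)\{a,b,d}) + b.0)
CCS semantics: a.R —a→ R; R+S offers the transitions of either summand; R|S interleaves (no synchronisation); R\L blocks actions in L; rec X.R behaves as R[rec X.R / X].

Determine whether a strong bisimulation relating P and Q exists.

P ≁ Q

LTS(P): 6 reachable states
  p0 = rec X. a.b.(d.X\{c,d} + (a.X)\{a,b,d}) :: ··a··> p1
  p1 = b.(d.(rec X. a.b.(d.X\{c,d} + (a.X)\{a,b,d}))\{c,d} + (a.(rec X. a.b.(d.X\{c,d} + (a.X)\{a,b,d})))\{a,b,d}) :: ··b··> p2
  p2 = d.(rec X. a.b.(d.X\{c,d} + (a.X)\{a,b,d}))\{c,d} + (a.(rec X. a.b.(d.X\{c,d} + (a.X)\{a,b,d})))\{a,b,d} :: ··d··> p3
  p3 = (rec X. a.b.(d.X\{c,d} + (a.X)\{a,b,d}))\{c,d} :: ··a··> p4
  p4 = (b.(d.(rec X. a.b.(d.X\{c,d} + (a.X)\{a,b,d}))\{c,d} + (a.(rec X. a.b.(d.X\{c,d} + (a.X)\{a,b,d})))\{a,b,d}))\{c,d} :: ··b··> p5
  p5 = (d.(rec X. a.b.(d.X\{c,d} + (a.X)\{a,b,d}))\{c,d} + (a.(rec X. a.b.(d.X\{c,d} + (a.X)\{a,b,d})))\{a,b,d})\{c,d} :: (no moves)
LTS(Q): 8 reachable states
  q0 = rec X. a.(b.(d.X\{c,d} + (a.X)\{a,b,d}) + b.0) :: ··a··> q1
  q1 = b.(d.(rec X. a.(b.(d.X\{c,d} + (a.X)\{a,b,d}) + b.0))\{c,d} + (a.(rec X. a.(b.(d.X\{c,d} + (a.X)\{a,b,d}) + b.0)))\{a,b,d}) + b.0 :: ··b··> q2, ··b··> q3
  q2 = 0 :: (no moves)
  q3 = d.(rec X. a.(b.(d.X\{c,d} + (a.X)\{a,b,d}) + b.0))\{c,d} + (a.(rec X. a.(b.(d.X\{c,d} + (a.X)\{a,b,d}) + b.0)))\{a,b,d} :: ··d··> q4
  q4 = (rec X. a.(b.(d.X\{c,d} + (a.X)\{a,b,d}) + b.0))\{c,d} :: ··a··> q5
  q5 = (b.(d.(rec X. a.(b.(d.X\{c,d} + (a.X)\{a,b,d}) + b.0))\{c,d} + (a.(rec X. a.(b.(d.X\{c,d} + (a.X)\{a,b,d}) + b.0)))\{a,b,d}) + b.0)\{c,d} :: ··b··> q6, ··b··> q7
  q6 = (d.(rec X. a.(b.(d.X\{c,d} + (a.X)\{a,b,d}) + b.0))\{c,d} + (a.(rec X. a.(b.(d.X\{c,d} + (a.X)\{a,b,d}) + b.0)))\{a,b,d})\{c,d} :: (no moves)
  q7 = 0\{c,d} :: (no moves)
Bisimilarity quotient blocks:
  B0 = {p0}
  B1 = {p1}
  B2 = {p2, q3}
  B3 = {p3, q4}
  B4 = {p4, q5}
  B5 = {p5, q2, q6, q7}
  B6 = {q0}
  B7 = {q1}
p0 ∈ B0, q0 ∈ B6 → different blocks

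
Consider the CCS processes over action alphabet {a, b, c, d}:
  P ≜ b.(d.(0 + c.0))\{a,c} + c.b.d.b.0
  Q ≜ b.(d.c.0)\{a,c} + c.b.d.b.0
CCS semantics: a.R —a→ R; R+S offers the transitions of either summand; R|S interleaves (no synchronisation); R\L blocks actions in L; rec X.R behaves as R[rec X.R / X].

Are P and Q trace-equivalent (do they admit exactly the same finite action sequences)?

LTS(P): 7 reachable states
  u0 = b.(d.(0 + c.0))\{a,c} + c.b.d.b.0 | --b--▸ u1, --c--▸ u2
  u1 = (d.(0 + c.0))\{a,c} | --d--▸ u3
  u2 = b.d.b.0 | --b--▸ u4
  u3 = (0 + c.0)\{a,c} | stopped
  u4 = d.b.0 | --d--▸ u5
  u5 = b.0 | --b--▸ u6
  u6 = 0 | stopped
LTS(Q): 7 reachable states
  v0 = b.(d.c.0)\{a,c} + c.b.d.b.0 | --b--▸ v1, --c--▸ v2
  v1 = (d.c.0)\{a,c} | --d--▸ v3
  v2 = b.d.b.0 | --b--▸ v4
  v3 = (c.0)\{a,c} | stopped
  v4 = d.b.0 | --d--▸ v5
  v5 = b.0 | --b--▸ v6
  v6 = 0 | stopped
Partition-refinement fixed point:
  B0 = {u0, v0}
  B1 = {u1, v1}
  B2 = {u3, u6, v3, v6}
  B3 = {u2, v2}
  B4 = {u4, v4}
  B5 = {u5, v5}
u0 ∈ B0, v0 ∈ B0 → same block
Bisimilar ⇒ trace-equivalent.

traces(P) = traces(Q)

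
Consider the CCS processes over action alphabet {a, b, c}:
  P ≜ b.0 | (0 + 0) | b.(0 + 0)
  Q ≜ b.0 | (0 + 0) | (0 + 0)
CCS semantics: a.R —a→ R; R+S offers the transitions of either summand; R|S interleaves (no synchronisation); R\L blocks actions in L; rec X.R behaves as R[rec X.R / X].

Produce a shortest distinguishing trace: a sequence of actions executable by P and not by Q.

bb

Reachable graph of P (4 states):
  p0 = b.0 | (0 + 0) | b.(0 + 0) | -b-> p1, -b-> p2
  p1 = 0 | (0 + 0) | b.(0 + 0) | -b-> p3
  p2 = b.0 | (0 + 0) | (0 + 0) | -b-> p3
  p3 = 0 | (0 + 0) | (0 + 0) | deadlocked
Reachable graph of Q (2 states):
  q0 = b.0 | (0 + 0) | (0 + 0) | -b-> q1
  q1 = 0 | (0 + 0) | (0 + 0) | deadlocked
Trace ⟨bb⟩ through P, begin at {p0}:
  step 1 (b): {p1, p2}
  step 2 (b): {p3}
  ✓ P
Trace ⟨bb⟩ through Q, begin at {q0}:
  step 1 (b): {q1}
  step 2 (b): ∅ (Q stuck)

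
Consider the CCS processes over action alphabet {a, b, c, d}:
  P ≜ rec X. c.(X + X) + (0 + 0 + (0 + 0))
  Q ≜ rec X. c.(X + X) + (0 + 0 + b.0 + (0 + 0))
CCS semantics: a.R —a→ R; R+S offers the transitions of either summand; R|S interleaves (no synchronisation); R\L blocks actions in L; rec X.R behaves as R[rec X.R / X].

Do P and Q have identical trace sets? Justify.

NO — witness ⟨b⟩

LTS(P): 2 reachable states
  m0 = rec X. c.(X + X) + (0 + 0 + (0 + 0)) :: —c→ m1
  m1 = (rec X. c.(X + X) + (0 + 0 + (0 + 0))) + (rec X. c.(X + X) + (0 + 0 + (0 + 0))) :: —c→ m1
LTS(Q): 3 reachable states
  n0 = rec X. c.(X + X) + (0 + 0 + b.0 + (0 + 0)) :: —b→ n1, —c→ n2
  n1 = 0 :: deadlocked
  n2 = (rec X. c.(X + X) + (0 + 0 + b.0 + (0 + 0))) + (rec X. c.(X + X) + (0 + 0 + b.0 + (0 + 0))) :: —b→ n1, —c→ n2
Run σ = ⟨b⟩ on Q: start {n0}
  after b @ step 1: {n1}
  Q completes σ.
Run σ = ⟨b⟩ on P: start {m0}
  after b @ step 1: ∅ (P stuck)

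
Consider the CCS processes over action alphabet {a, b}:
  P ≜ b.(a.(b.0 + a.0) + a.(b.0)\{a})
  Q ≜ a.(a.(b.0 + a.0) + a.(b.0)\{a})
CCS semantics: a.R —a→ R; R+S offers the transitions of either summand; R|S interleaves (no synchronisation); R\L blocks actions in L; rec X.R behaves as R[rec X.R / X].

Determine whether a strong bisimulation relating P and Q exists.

not bisimilar

LTS(P): 6 reachable states
  m0 = b.(a.(b.0 + a.0) + a.(b.0)\{a}) → -b-> m1
  m1 = a.(b.0 + a.0) + a.(b.0)\{a} → -a-> m2, -a-> m3
  m2 = (b.0)\{a} → -b-> m4
  m3 = b.0 + a.0 → -a-> m5, -b-> m5
  m4 = 0\{a} → stopped
  m5 = 0 → stopped
LTS(Q): 6 reachable states
  n0 = a.(a.(b.0 + a.0) + a.(b.0)\{a}) → -a-> n1
  n1 = a.(b.0 + a.0) + a.(b.0)\{a} → -a-> n2, -a-> n3
  n2 = (b.0)\{a} → -b-> n4
  n3 = b.0 + a.0 → -a-> n5, -b-> n5
  n4 = 0\{a} → stopped
  n5 = 0 → stopped
Coarsest stable partition (strong bisimilarity classes):
  B0 = {m0}
  B1 = {m1, n1}
  B2 = {m3, n3}
  B3 = {m4, m5, n4, n5}
  B4 = {m2, n2}
  B5 = {n0}
m0 ∈ B0, n0 ∈ B5 → different blocks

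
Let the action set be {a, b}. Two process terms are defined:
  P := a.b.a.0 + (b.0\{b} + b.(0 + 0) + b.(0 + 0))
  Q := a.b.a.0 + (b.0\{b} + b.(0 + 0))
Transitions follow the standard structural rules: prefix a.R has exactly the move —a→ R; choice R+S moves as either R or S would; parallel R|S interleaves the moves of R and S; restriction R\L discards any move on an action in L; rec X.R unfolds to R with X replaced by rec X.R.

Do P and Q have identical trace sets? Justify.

trace-equivalent

LTS(P): 6 reachable states
  s0 = a.b.a.0 + (b.0\{b} + b.(0 + 0) + b.(0 + 0)) → ··a··> s1, ··b··> s2, ··b··> s3
  s1 = b.a.0 → ··b··> s4
  s2 = 0 + 0 → (no moves)
  s3 = 0\{b} → (no moves)
  s4 = a.0 → ··a··> s5
  s5 = 0 → (no moves)
LTS(Q): 6 reachable states
  t0 = a.b.a.0 + (b.0\{b} + b.(0 + 0)) → ··a··> t1, ··b··> t2, ··b··> t3
  t1 = b.a.0 → ··b··> t4
  t2 = 0 + 0 → (no moves)
  t3 = 0\{b} → (no moves)
  t4 = a.0 → ··a··> t5
  t5 = 0 → (no moves)
Bisimilarity quotient blocks:
  B0 = {s0, t0}
  B1 = {s2, s3, s5, t2, t3, t5}
  B2 = {s1, t1}
  B3 = {s4, t4}
s0 ∈ B0, t0 ∈ B0 → same block
Bisimilar ⇒ trace-equivalent.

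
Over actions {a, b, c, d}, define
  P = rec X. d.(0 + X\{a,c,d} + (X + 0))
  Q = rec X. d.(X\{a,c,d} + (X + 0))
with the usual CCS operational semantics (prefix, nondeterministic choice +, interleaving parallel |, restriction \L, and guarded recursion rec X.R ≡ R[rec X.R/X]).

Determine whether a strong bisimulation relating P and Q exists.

YES

P's transition system — 2 states:
  u0 = rec X. d.(0 + X\{a,c,d} + (X + 0)) ⊢ =d=> u1
  u1 = 0 + (rec X. d.(0 + X\{a,c,d} + (X + 0)))\{a,c,d} + ((rec X. d.(0 + X\{a,c,d} + (X + 0))) + 0) ⊢ =d=> u1
Q's transition system — 2 states:
  v0 = rec X. d.(X\{a,c,d} + (X + 0)) ⊢ =d=> v1
  v1 = (rec X. d.(X\{a,c,d} + (X + 0)))\{a,c,d} + ((rec X. d.(X\{a,c,d} + (X + 0))) + 0) ⊢ =d=> v1
Bisimilarity quotient blocks:
  B0 = {u0, u1, v0, v1}
u0 ∈ B0, v0 ∈ B0 → same block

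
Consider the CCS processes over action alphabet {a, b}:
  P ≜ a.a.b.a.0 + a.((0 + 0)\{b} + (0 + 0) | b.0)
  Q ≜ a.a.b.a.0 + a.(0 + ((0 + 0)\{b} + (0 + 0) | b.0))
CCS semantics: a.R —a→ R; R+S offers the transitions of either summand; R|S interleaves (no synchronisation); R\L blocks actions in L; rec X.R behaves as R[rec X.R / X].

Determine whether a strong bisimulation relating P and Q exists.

P ~ Q

Reachable graph of P (7 states):
  u0 = a.a.b.a.0 + a.((0 + 0)\{b} + (0 + 0) | b.0) has moves ··a··> u1, ··a··> u2
  u1 = (0 + 0)\{b} + (0 + 0) | b.0 has moves ··b··> u3
  u2 = a.b.a.0 has moves ··a··> u4
  u3 = (0 + 0) | 0 has moves deadlocked
  u4 = b.a.0 has moves ··b··> u5
  u5 = a.0 has moves ··a··> u6
  u6 = 0 has moves deadlocked
Reachable graph of Q (7 states):
  v0 = a.a.b.a.0 + a.(0 + ((0 + 0)\{b} + (0 + 0) | b.0)) has moves ··a··> v1, ··a··> v2
  v1 = 0 + ((0 + 0)\{b} + (0 + 0) | b.0) has moves ··b··> v3
  v2 = a.b.a.0 has moves ··a··> v4
  v3 = (0 + 0) | 0 has moves deadlocked
  v4 = b.a.0 has moves ··b··> v5
  v5 = a.0 has moves ··a··> v6
  v6 = 0 has moves deadlocked
Coarsest stable partition (strong bisimilarity classes):
  B0 = {u0, v0}
  B1 = {u2, v2}
  B2 = {u4, v4}
  B3 = {u5, v5}
  B4 = {u3, u6, v3, v6}
  B5 = {u1, v1}
u0 ∈ B0, v0 ∈ B0 → same block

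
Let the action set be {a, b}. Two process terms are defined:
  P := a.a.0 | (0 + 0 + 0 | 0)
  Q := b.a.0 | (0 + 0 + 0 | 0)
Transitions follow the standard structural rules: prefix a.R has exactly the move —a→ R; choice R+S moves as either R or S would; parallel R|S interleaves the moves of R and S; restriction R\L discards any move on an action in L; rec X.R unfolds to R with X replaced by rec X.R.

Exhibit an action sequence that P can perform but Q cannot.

a

LTS(P): 3 reachable states
  u0 = a.a.0 | (0 + 0 + 0 | 0) → -a-> u1
  u1 = a.0 | (0 + 0 + 0 | 0) → -a-> u2
  u2 = 0 | (0 + 0 + 0 | 0) → ·
LTS(Q): 3 reachable states
  v0 = b.a.0 | (0 + 0 + 0 | 0) → -b-> v1
  v1 = a.0 | (0 + 0 + 0 | 0) → -a-> v2
  v2 = 0 | (0 + 0 + 0 | 0) → ·
Trace ⟨a⟩ through P, begin at {u0}:
  [1] a ⇒ {u1}
  ✓ P
Trace ⟨a⟩ through Q, begin at {v0}:
  [1] a ⇒ ∅  — Q cannot continue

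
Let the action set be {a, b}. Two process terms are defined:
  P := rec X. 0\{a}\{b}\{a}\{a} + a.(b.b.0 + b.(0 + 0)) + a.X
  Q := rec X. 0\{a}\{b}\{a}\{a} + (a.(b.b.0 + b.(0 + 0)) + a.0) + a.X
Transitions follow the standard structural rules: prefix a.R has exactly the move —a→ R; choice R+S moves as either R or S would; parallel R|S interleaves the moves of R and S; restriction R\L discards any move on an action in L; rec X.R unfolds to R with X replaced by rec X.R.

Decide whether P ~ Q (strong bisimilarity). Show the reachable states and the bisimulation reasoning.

LTS(P): 5 reachable states
  u0 = rec X. 0\{a}\{b}\{a}\{a} + a.(b.b.0 + b.(0 + 0)) + a.X | --a--▸ u0, --a--▸ u1
  u1 = b.b.0 + b.(0 + 0) | --b--▸ u2, --b--▸ u3
  u2 = 0 + 0 | stopped
  u3 = b.0 | --b--▸ u4
  u4 = 0 | stopped
LTS(Q): 5 reachable states
  v0 = rec X. 0\{a}\{b}\{a}\{a} + (a.(b.b.0 + b.(0 + 0)) + a.0) + a.X | --a--▸ v0, --a--▸ v1, --a--▸ v2
  v1 = 0 | stopped
  v2 = b.b.0 + b.(0 + 0) | --b--▸ v3, --b--▸ v4
  v3 = 0 + 0 | stopped
  v4 = b.0 | --b--▸ v1
Partition-refinement fixed point:
  B0 = {u0}
  B1 = {u1, v2}
  B2 = {u2, u4, v1, v3}
  B3 = {u3, v4}
  B4 = {v0}
u0 ∈ B0, v0 ∈ B4 → different blocks

P ≁ Q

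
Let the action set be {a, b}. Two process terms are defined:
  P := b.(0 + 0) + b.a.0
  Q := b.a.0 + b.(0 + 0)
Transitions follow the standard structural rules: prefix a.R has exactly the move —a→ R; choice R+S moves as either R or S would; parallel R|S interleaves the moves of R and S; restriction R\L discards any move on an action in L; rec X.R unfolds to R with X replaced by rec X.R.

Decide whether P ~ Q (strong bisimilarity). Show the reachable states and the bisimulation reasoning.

P ~ Q

Reachable graph of P (4 states):
  u0 = b.(0 + 0) + b.a.0 :: -b-> u1, -b-> u2
  u1 = 0 + 0 :: ∅
  u2 = a.0 :: -a-> u3
  u3 = 0 :: ∅
Reachable graph of Q (4 states):
  v0 = b.a.0 + b.(0 + 0) :: -b-> v1, -b-> v2
  v1 = 0 + 0 :: ∅
  v2 = a.0 :: -a-> v3
  v3 = 0 :: ∅
Partition-refinement fixed point:
  B0 = {u0, v0}
  B1 = {u2, v2}
  B2 = {u1, u3, v1, v3}
u0 ∈ B0, v0 ∈ B0 → same block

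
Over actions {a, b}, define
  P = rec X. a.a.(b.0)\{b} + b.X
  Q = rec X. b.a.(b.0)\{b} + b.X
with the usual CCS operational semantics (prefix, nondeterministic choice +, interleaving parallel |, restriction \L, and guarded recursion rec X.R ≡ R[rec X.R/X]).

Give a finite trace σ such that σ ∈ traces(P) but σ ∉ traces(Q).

P's transition system — 3 states:
  s0 = rec X. a.a.(b.0)\{b} + b.X ⊢ =a=> s1, =b=> s0
  s1 = a.(b.0)\{b} ⊢ =a=> s2
  s2 = (b.0)\{b} ⊢ ·
Q's transition system — 3 states:
  t0 = rec X. b.a.(b.0)\{b} + b.X ⊢ =b=> t0, =b=> t1
  t1 = a.(b.0)\{b} ⊢ =a=> t2
  t2 = (b.0)\{b} ⊢ ·
Trace ⟨a⟩ through P, begin at {s0}:
  [1] a ⇒ {s1}
  P completes σ.
Trace ⟨a⟩ through Q, begin at {t0}:
  [1] a ⇒ ∅  — Q cannot continue

a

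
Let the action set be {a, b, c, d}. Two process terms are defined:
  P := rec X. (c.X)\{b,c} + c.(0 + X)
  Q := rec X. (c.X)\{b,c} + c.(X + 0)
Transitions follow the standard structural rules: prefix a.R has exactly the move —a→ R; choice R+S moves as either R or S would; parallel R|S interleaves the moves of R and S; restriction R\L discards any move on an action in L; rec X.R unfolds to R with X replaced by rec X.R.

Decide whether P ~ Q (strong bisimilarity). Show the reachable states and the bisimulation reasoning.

P ~ Q

LTS(P): 2 reachable states
  p0 = rec X. (c.X)\{b,c} + c.(0 + X) | =c=> p1
  p1 = 0 + (rec X. (c.X)\{b,c} + c.(0 + X)) | =c=> p1
LTS(Q): 2 reachable states
  q0 = rec X. (c.X)\{b,c} + c.(X + 0) | =c=> q1
  q1 = (rec X. (c.X)\{b,c} + c.(X + 0)) + 0 | =c=> q1
Coarsest stable partition (strong bisimilarity classes):
  B0 = {p0, p1, q0, q1}
p0 ∈ B0, q0 ∈ B0 → same block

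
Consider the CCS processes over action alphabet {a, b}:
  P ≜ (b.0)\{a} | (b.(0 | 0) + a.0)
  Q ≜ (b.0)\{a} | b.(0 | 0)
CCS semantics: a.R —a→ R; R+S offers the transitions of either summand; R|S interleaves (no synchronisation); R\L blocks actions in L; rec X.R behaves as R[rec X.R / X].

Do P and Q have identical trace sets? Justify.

LTS(P): 6 reachable states
  m0 = (b.0)\{a} | (b.(0 | 0) + a.0) ⊢ =a=> m1, =b=> m2, =b=> m3
  m1 = (b.0)\{a} | 0 ⊢ =b=> m4
  m2 = (b.0)\{a} | (0 | 0) ⊢ =b=> m5
  m3 = 0\{a} | (b.(0 | 0) + a.0) ⊢ =a=> m4, =b=> m5
  m4 = 0\{a} | 0 ⊢ ∅
  m5 = 0\{a} | (0 | 0) ⊢ ∅
LTS(Q): 4 reachable states
  n0 = (b.0)\{a} | b.(0 | 0) ⊢ =b=> n1, =b=> n2
  n1 = (b.0)\{a} | (0 | 0) ⊢ =b=> n3
  n2 = 0\{a} | b.(0 | 0) ⊢ =b=> n3
  n3 = 0\{a} | (0 | 0) ⊢ ∅
Executing a from P (initial set {m0}):
  after a @ step 1: {m1}
  — P admits the full trace.
Executing a from Q (initial set {n0}):
  after a @ step 1: no successor for Q

trace-distinct — witness ⟨a⟩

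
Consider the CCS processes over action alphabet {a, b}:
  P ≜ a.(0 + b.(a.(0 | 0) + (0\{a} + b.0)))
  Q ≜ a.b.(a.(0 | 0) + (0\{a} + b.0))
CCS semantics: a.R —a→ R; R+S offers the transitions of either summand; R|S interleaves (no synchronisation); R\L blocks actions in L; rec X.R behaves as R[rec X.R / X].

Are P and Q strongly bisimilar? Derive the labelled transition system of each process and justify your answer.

P's transition system — 5 states:
  s0 = a.(0 + b.(a.(0 | 0) + (0\{a} + b.0))) | --a--▸ s1
  s1 = 0 + b.(a.(0 | 0) + (0\{a} + b.0)) | --b--▸ s2
  s2 = a.(0 | 0) + (0\{a} + b.0) | --a--▸ s3, --b--▸ s4
  s3 = 0 | 0 | ·
  s4 = 0 | ·
Q's transition system — 5 states:
  t0 = a.b.(a.(0 | 0) + (0\{a} + b.0)) | --a--▸ t1
  t1 = b.(a.(0 | 0) + (0\{a} + b.0)) | --b--▸ t2
  t2 = a.(0 | 0) + (0\{a} + b.0) | --a--▸ t3, --b--▸ t4
  t3 = 0 | 0 | ·
  t4 = 0 | ·
Coarsest stable partition (strong bisimilarity classes):
  B0 = {s0, t0}
  B1 = {s1, t1}
  B2 = {s2, t2}
  B3 = {s3, s4, t3, t4}
s0 ∈ B0, t0 ∈ B0 → same block

YES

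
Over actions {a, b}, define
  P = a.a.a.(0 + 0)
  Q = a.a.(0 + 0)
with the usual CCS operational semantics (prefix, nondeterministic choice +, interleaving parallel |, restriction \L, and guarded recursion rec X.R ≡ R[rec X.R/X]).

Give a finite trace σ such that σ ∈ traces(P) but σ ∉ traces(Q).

P's transition system — 4 states:
  m0 = a.a.a.(0 + 0) | -a-> m1
  m1 = a.a.(0 + 0) | -a-> m2
  m2 = a.(0 + 0) | -a-> m3
  m3 = 0 + 0 | (no moves)
Q's transition system — 3 states:
  n0 = a.a.(0 + 0) | -a-> n1
  n1 = a.(0 + 0) | -a-> n2
  n2 = 0 + 0 | (no moves)
Trace ⟨aaa⟩ through P, begin at {m0}:
  after a @ step 1: {m1}
  after a @ step 2: {m2}
  after a @ step 3: {m3}
  ✓ P
Trace ⟨aaa⟩ through Q, begin at {n0}:
  after a @ step 1: {n1}
  after a @ step 2: {n2}
  after a @ step 3: no successor for Q

aaa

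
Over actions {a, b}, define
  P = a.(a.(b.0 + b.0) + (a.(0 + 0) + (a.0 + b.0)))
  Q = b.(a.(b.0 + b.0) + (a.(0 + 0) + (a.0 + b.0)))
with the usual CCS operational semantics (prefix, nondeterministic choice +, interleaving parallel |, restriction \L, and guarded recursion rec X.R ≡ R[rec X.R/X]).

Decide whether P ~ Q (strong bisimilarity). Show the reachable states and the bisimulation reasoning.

P ≁ Q

P's transition system — 5 states:
  u0 = a.(a.(b.0 + b.0) + (a.(0 + 0) + (a.0 + b.0))) ⊢ ··a··> u1
  u1 = a.(b.0 + b.0) + (a.(0 + 0) + (a.0 + b.0)) ⊢ ··a··> u2, ··a··> u3, ··a··> u4, ··b··> u2
  u2 = 0 ⊢ ∅
  u3 = 0 + 0 ⊢ ∅
  u4 = b.0 + b.0 ⊢ ··b··> u2
Q's transition system — 5 states:
  v0 = b.(a.(b.0 + b.0) + (a.(0 + 0) + (a.0 + b.0))) ⊢ ··b··> v1
  v1 = a.(b.0 + b.0) + (a.(0 + 0) + (a.0 + b.0)) ⊢ ··a··> v2, ··a··> v3, ··a··> v4, ··b··> v2
  v2 = 0 ⊢ ∅
  v3 = 0 + 0 ⊢ ∅
  v4 = b.0 + b.0 ⊢ ··b··> v2
Coarsest stable partition (strong bisimilarity classes):
  B0 = {u0}
  B1 = {u1, v1}
  B2 = {u4, v4}
  B3 = {u2, u3, v2, v3}
  B4 = {v0}
u0 ∈ B0, v0 ∈ B4 → different blocks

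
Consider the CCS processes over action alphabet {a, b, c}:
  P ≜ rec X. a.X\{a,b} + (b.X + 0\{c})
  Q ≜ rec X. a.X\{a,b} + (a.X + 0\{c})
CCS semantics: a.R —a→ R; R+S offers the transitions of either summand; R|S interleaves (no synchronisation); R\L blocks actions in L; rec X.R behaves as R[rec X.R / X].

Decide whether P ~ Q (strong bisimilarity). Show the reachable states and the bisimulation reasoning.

P's transition system — 2 states:
  s0 = rec X. a.X\{a,b} + (b.X + 0\{c}) :: ··a··> s1, ··b··> s0
  s1 = (rec X. a.X\{a,b} + (b.X + 0\{c}))\{a,b} :: deadlocked
Q's transition system — 2 states:
  t0 = rec X. a.X\{a,b} + (a.X + 0\{c}) :: ··a··> t0, ··a··> t1
  t1 = (rec X. a.X\{a,b} + (a.X + 0\{c}))\{a,b} :: deadlocked
Partition-refinement fixed point:
  B0 = {s0}
  B1 = {s1, t1}
  B2 = {t0}
s0 ∈ B0, t0 ∈ B2 → different blocks

P ≁ Q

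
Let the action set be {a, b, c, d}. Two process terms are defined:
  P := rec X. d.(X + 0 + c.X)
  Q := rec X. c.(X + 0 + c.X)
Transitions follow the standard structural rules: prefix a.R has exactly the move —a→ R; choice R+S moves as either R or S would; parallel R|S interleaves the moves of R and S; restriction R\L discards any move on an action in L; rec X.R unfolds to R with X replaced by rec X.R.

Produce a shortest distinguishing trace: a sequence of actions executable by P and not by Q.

P's transition system — 2 states:
  s0 = rec X. d.(X + 0 + c.X) ⊢ --d--▸ s1
  s1 = (rec X. d.(X + 0 + c.X)) + 0 + c.(rec X. d.(X + 0 + c.X)) ⊢ --c--▸ s0, --d--▸ s1
Q's transition system — 2 states:
  t0 = rec X. c.(X + 0 + c.X) ⊢ --c--▸ t1
  t1 = (rec X. c.(X + 0 + c.X)) + 0 + c.(rec X. c.(X + 0 + c.X)) ⊢ --c--▸ t0, --c--▸ t1
Run σ = ⟨d⟩ on P: start {s0}
  step 1 (d): {s1}
  — P admits the full trace.
Run σ = ⟨d⟩ on Q: start {t0}
  step 1 (d): no successor for Q

d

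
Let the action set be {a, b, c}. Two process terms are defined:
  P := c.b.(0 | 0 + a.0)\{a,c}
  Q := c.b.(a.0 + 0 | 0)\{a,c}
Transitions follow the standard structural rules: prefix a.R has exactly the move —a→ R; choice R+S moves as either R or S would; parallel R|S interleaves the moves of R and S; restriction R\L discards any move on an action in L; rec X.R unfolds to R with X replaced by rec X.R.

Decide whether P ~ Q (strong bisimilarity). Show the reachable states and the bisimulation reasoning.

P ~ Q

Reachable graph of P (3 states):
  u0 = c.b.(0 | 0 + a.0)\{a,c} ⊢ -c-> u1
  u1 = b.(0 | 0 + a.0)\{a,c} ⊢ -b-> u2
  u2 = (0 | 0 + a.0)\{a,c} ⊢ ·
Reachable graph of Q (3 states):
  v0 = c.b.(a.0 + 0 | 0)\{a,c} ⊢ -c-> v1
  v1 = b.(a.0 + 0 | 0)\{a,c} ⊢ -b-> v2
  v2 = (a.0 + 0 | 0)\{a,c} ⊢ ·
Bisimilarity quotient blocks:
  B0 = {u0, v0}
  B1 = {u1, v1}
  B2 = {u2, v2}
u0 ∈ B0, v0 ∈ B0 → same block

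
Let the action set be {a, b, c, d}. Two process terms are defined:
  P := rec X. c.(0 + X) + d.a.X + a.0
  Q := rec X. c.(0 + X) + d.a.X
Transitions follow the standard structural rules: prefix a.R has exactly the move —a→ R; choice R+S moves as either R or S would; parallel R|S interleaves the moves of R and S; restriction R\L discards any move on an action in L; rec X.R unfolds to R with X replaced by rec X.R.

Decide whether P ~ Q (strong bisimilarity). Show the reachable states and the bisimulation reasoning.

Reachable graph of P (4 states):
  p0 = rec X. c.(0 + X) + d.a.X + a.0 has moves ··a··> p1, ··c··> p2, ··d··> p3
  p1 = 0 has moves ·
  p2 = 0 + (rec X. c.(0 + X) + d.a.X + a.0) has moves ··a··> p1, ··c··> p2, ··d··> p3
  p3 = a.(rec X. c.(0 + X) + d.a.X + a.0) has moves ··a··> p0
Reachable graph of Q (3 states):
  q0 = rec X. c.(0 + X) + d.a.X has moves ··c··> q1, ··d··> q2
  q1 = 0 + (rec X. c.(0 + X) + d.a.X) has moves ··c··> q1, ··d··> q2
  q2 = a.(rec X. c.(0 + X) + d.a.X) has moves ··a··> q0
Coarsest stable partition (strong bisimilarity classes):
  B0 = {p0, p2}
  B1 = {p1}
  B2 = {p3}
  B3 = {q0, q1}
  B4 = {q2}
p0 ∈ B0, q0 ∈ B3 → different blocks

NO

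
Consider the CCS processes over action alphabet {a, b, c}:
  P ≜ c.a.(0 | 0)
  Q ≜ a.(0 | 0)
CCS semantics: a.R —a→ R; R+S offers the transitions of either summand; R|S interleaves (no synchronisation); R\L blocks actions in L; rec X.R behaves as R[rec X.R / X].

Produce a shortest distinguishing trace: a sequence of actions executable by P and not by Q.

c

Reachable graph of P (3 states):
  m0 = c.a.(0 | 0) ⊢ --c--▸ m1
  m1 = a.(0 | 0) ⊢ --a--▸ m2
  m2 = 0 | 0 ⊢ ∅
Reachable graph of Q (2 states):
  n0 = a.(0 | 0) ⊢ --a--▸ n1
  n1 = 0 | 0 ⊢ ∅
Trace ⟨c⟩ through P, begin at {m0}:
  after c @ step 1: {m1}
  P completes σ.
Trace ⟨c⟩ through Q, begin at {n0}:
  after c @ step 1: no successor for Q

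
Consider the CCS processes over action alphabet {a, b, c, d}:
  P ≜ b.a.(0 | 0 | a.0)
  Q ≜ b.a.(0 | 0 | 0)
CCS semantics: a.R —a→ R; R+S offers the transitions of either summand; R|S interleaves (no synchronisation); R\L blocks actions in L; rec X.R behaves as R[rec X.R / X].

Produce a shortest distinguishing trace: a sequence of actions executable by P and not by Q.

baa

Reachable graph of P (4 states):
  u0 = b.a.(0 | 0 | a.0) | =b=> u1
  u1 = a.(0 | 0 | a.0) | =a=> u2
  u2 = 0 | 0 | a.0 | =a=> u3
  u3 = 0 | 0 | 0 | deadlocked
Reachable graph of Q (3 states):
  v0 = b.a.(0 | 0 | 0) | =b=> v1
  v1 = a.(0 | 0 | 0) | =a=> v2
  v2 = 0 | 0 | 0 | deadlocked
Trace ⟨baa⟩ through P, begin at {u0}:
  step 1 (b): {u1}
  step 2 (a): {u2}
  step 3 (a): {u3}
  ✓ P
Trace ⟨baa⟩ through Q, begin at {v0}:
  step 1 (b): {v1}
  step 2 (a): {v2}
  step 3 (a): ∅  — Q cannot continue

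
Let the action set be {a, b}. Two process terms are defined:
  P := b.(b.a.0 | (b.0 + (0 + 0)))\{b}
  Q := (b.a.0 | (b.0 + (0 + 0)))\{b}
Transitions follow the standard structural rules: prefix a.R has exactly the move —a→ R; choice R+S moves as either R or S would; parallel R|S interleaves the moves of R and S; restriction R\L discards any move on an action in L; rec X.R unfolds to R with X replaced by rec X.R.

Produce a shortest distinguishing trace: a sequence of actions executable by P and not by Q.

b

P's transition system — 2 states:
  u0 = b.(b.a.0 | (b.0 + (0 + 0)))\{b} ⊢ --b--▸ u1
  u1 = (b.a.0 | (b.0 + (0 + 0)))\{b} ⊢ ·
Q's transition system — 1 states:
  v0 = (b.a.0 | (b.0 + (0 + 0)))\{b} ⊢ ·
Executing b from P (initial set {u0}):
  step 1 (b): {u1}
  P completes σ.
Executing b from Q (initial set {v0}):
  step 1 (b): no successor for Q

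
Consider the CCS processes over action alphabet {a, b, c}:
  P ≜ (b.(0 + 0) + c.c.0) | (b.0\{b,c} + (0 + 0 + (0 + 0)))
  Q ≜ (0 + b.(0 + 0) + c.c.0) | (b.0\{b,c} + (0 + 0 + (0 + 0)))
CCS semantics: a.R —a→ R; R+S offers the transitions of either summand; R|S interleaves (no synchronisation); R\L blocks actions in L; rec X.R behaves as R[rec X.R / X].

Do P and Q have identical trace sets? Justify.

Reachable graph of P (8 states):
  s0 = (b.(0 + 0) + c.c.0) | (b.0\{b,c} + (0 + 0 + (0 + 0))) | =b=> s1, =b=> s2, =c=> s3
  s1 = (0 + 0) | (b.0\{b,c} + (0 + 0 + (0 + 0))) | =b=> s4
  s2 = (b.(0 + 0) + c.c.0) | 0\{b,c} | =b=> s4, =c=> s5
  s3 = c.0 | (b.0\{b,c} + (0 + 0 + (0 + 0))) | =b=> s5, =c=> s6
  s4 = (0 + 0) | 0\{b,c} | ·
  s5 = c.0 | 0\{b,c} | =c=> s7
  s6 = 0 | (b.0\{b,c} + (0 + 0 + (0 + 0))) | =b=> s7
  s7 = 0 | 0\{b,c} | ·
Reachable graph of Q (8 states):
  t0 = (0 + b.(0 + 0) + c.c.0) | (b.0\{b,c} + (0 + 0 + (0 + 0))) | =b=> t1, =b=> t2, =c=> t3
  t1 = (0 + 0) | (b.0\{b,c} + (0 + 0 + (0 + 0))) | =b=> t4
  t2 = (0 + b.(0 + 0) + c.c.0) | 0\{b,c} | =b=> t4, =c=> t5
  t3 = c.0 | (b.0\{b,c} + (0 + 0 + (0 + 0))) | =b=> t5, =c=> t6
  t4 = (0 + 0) | 0\{b,c} | ·
  t5 = c.0 | 0\{b,c} | =c=> t7
  t6 = 0 | (b.0\{b,c} + (0 + 0 + (0 + 0))) | =b=> t7
  t7 = 0 | 0\{b,c} | ·
Coarsest stable partition (strong bisimilarity classes):
  B0 = {s0, t0}
  B1 = {s1, s6, t1, t6}
  B2 = {s4, s7, t4, t7}
  B3 = {s3, t3}
  B4 = {s5, t5}
  B5 = {s2, t2}
s0 ∈ B0, t0 ∈ B0 → same block
Bisimilar ⇒ trace-equivalent.

traces(P) = traces(Q)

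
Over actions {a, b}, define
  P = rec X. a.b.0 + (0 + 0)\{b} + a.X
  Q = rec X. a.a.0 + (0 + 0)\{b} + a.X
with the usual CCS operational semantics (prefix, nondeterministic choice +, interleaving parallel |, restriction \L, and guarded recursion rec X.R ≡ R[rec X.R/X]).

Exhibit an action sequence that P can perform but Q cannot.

ab

LTS(P): 3 reachable states
  m0 = rec X. a.b.0 + (0 + 0)\{b} + a.X :: -a-> m0, -a-> m1
  m1 = b.0 :: -b-> m2
  m2 = 0 :: (no moves)
LTS(Q): 3 reachable states
  n0 = rec X. a.a.0 + (0 + 0)\{b} + a.X :: -a-> n0, -a-> n1
  n1 = a.0 :: -a-> n2
  n2 = 0 :: (no moves)
Executing ab from P (initial set {m0}):
  step 1 (a): {m0, m1}
  step 2 (b): {m2}
  ✓ P
Executing ab from Q (initial set {n0}):
  step 1 (a): {n0, n1}
  step 2 (b): no successor for Q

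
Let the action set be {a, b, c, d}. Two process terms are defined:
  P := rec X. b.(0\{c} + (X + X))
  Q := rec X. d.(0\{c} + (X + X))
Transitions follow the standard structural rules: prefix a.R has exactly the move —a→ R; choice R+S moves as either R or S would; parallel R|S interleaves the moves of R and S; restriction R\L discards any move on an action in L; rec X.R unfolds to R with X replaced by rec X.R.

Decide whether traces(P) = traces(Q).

P's transition system — 2 states:
  m0 = rec X. b.(0\{c} + (X + X)) :: --b--▸ m1
  m1 = 0\{c} + ((rec X. b.(0\{c} + (X + X))) + (rec X. b.(0\{c} + (X + X)))) :: --b--▸ m1
Q's transition system — 2 states:
  n0 = rec X. d.(0\{c} + (X + X)) :: --d--▸ n1
  n1 = 0\{c} + ((rec X. d.(0\{c} + (X + X))) + (rec X. d.(0\{c} + (X + X)))) :: --d--▸ n1
Run σ = ⟨b⟩ on P: start {m0}
  step 1 (b): {m1}
  P completes σ.
Run σ = ⟨b⟩ on Q: start {n0}
  step 1 (b): ∅ (Q stuck)

trace-distinct — witness ⟨b⟩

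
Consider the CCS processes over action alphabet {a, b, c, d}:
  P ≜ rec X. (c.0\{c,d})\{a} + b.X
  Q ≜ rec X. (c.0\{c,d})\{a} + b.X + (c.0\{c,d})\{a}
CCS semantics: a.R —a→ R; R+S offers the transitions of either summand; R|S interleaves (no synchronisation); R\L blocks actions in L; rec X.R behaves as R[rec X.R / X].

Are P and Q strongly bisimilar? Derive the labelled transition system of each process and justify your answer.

P's transition system — 2 states:
  s0 = rec X. (c.0\{c,d})\{a} + b.X | ··b··> s0, ··c··> s1
  s1 = 0\{c,d}\{a} | stopped
Q's transition system — 2 states:
  t0 = rec X. (c.0\{c,d})\{a} + b.X + (c.0\{c,d})\{a} | ··b··> t0, ··c··> t1
  t1 = 0\{c,d}\{a} | stopped
Partition-refinement fixed point:
  B0 = {s0, t0}
  B1 = {s1, t1}
s0 ∈ B0, t0 ∈ B0 → same block

bisimilar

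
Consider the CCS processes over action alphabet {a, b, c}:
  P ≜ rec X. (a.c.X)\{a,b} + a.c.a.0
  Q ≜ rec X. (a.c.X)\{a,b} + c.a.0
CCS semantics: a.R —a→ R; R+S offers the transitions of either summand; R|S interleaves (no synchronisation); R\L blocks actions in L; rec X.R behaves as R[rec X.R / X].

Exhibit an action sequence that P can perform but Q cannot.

a

LTS(P): 4 reachable states
  m0 = rec X. (a.c.X)\{a,b} + a.c.a.0 has moves ··a··> m1
  m1 = c.a.0 has moves ··c··> m2
  m2 = a.0 has moves ··a··> m3
  m3 = 0 has moves (no moves)
LTS(Q): 3 reachable states
  n0 = rec X. (a.c.X)\{a,b} + c.a.0 has moves ··c··> n1
  n1 = a.0 has moves ··a··> n2
  n2 = 0 has moves (no moves)
Executing a from P (initial set {m0}):
  after a @ step 1: {m1}
  ✓ P
Executing a from Q (initial set {n0}):
  after a @ step 1: ∅  — Q cannot continue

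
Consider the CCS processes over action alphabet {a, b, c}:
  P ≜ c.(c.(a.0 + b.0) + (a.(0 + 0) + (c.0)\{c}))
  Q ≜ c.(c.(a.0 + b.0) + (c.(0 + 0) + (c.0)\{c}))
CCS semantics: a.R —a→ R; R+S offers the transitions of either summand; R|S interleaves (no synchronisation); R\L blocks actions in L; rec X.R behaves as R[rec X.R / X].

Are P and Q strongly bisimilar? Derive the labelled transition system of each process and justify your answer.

not bisimilar

LTS(P): 5 reachable states
  m0 = c.(c.(a.0 + b.0) + (a.(0 + 0) + (c.0)\{c})) :: ··c··> m1
  m1 = c.(a.0 + b.0) + (a.(0 + 0) + (c.0)\{c}) :: ··a··> m2, ··c··> m3
  m2 = 0 + 0 :: (no moves)
  m3 = a.0 + b.0 :: ··a··> m4, ··b··> m4
  m4 = 0 :: (no moves)
LTS(Q): 5 reachable states
  n0 = c.(c.(a.0 + b.0) + (c.(0 + 0) + (c.0)\{c})) :: ··c··> n1
  n1 = c.(a.0 + b.0) + (c.(0 + 0) + (c.0)\{c}) :: ··c··> n2, ··c··> n3
  n2 = 0 + 0 :: (no moves)
  n3 = a.0 + b.0 :: ··a··> n4, ··b··> n4
  n4 = 0 :: (no moves)
Coarsest stable partition (strong bisimilarity classes):
  B0 = {m0}
  B1 = {m1}
  B2 = {m2, m4, n2, n4}
  B3 = {m3, n3}
  B4 = {n0}
  B5 = {n1}
m0 ∈ B0, n0 ∈ B4 → different blocks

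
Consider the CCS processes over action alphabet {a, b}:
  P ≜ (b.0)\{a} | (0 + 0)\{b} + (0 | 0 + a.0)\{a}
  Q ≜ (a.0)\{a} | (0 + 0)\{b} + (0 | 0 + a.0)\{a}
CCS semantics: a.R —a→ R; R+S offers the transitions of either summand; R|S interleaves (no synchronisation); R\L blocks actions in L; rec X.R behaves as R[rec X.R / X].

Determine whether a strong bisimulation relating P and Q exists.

P ≁ Q

LTS(P): 2 reachable states
  p0 = (b.0)\{a} | (0 + 0)\{b} + (0 | 0 + a.0)\{a} has moves -b-> p1
  p1 = 0\{a} | (0 + 0)\{b} has moves ·
LTS(Q): 1 reachable states
  q0 = (a.0)\{a} | (0 + 0)\{b} + (0 | 0 + a.0)\{a} has moves ·
Coarsest stable partition (strong bisimilarity classes):
  B0 = {p0}
  B1 = {p1, q0}
p0 ∈ B0, q0 ∈ B1 → different blocks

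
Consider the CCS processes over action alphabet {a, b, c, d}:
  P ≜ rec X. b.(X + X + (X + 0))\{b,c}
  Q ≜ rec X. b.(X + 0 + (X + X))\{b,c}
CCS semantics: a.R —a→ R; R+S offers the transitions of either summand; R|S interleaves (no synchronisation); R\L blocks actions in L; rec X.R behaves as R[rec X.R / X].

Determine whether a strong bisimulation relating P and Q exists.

bisimilar

Reachable graph of P (2 states):
  s0 = rec X. b.(X + X + (X + 0))\{b,c} | =b=> s1
  s1 = ((rec X. b.(X + X + (X + 0))\{b,c}) + (rec X. b.(X + X + (X + 0))\{b,c}) + ((rec X. b.(X + X + (X + 0))\{b,c}) + 0))\{b,c} | (no moves)
Reachable graph of Q (2 states):
  t0 = rec X. b.(X + 0 + (X + X))\{b,c} | =b=> t1
  t1 = ((rec X. b.(X + 0 + (X + X))\{b,c}) + 0 + ((rec X. b.(X + 0 + (X + X))\{b,c}) + (rec X. b.(X + 0 + (X + X))\{b,c})))\{b,c} | (no moves)
Coarsest stable partition (strong bisimilarity classes):
  B0 = {s0, t0}
  B1 = {s1, t1}
s0 ∈ B0, t0 ∈ B0 → same block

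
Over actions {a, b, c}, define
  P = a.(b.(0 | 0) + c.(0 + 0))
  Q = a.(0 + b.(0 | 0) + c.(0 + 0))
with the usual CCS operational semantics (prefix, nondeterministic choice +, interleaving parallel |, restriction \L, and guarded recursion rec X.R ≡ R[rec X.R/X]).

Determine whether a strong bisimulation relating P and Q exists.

P's transition system — 4 states:
  m0 = a.(b.(0 | 0) + c.(0 + 0)) has moves =a=> m1
  m1 = b.(0 | 0) + c.(0 + 0) has moves =b=> m2, =c=> m3
  m2 = 0 | 0 has moves (no moves)
  m3 = 0 + 0 has moves (no moves)
Q's transition system — 4 states:
  n0 = a.(0 + b.(0 | 0) + c.(0 + 0)) has moves =a=> n1
  n1 = 0 + b.(0 | 0) + c.(0 + 0) has moves =b=> n2, =c=> n3
  n2 = 0 | 0 has moves (no moves)
  n3 = 0 + 0 has moves (no moves)
Bisimilarity quotient blocks:
  B0 = {m0, n0}
  B1 = {m1, n1}
  B2 = {m2, m3, n2, n3}
m0 ∈ B0, n0 ∈ B0 → same block

YES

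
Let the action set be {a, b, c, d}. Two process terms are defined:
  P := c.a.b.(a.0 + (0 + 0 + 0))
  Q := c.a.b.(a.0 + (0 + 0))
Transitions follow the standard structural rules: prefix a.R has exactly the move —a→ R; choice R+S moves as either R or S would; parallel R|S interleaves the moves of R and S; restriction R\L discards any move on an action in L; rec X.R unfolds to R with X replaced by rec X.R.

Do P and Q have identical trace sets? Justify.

traces(P) = traces(Q)

P's transition system — 5 states:
  p0 = c.a.b.(a.0 + (0 + 0 + 0)) → -c-> p1
  p1 = a.b.(a.0 + (0 + 0 + 0)) → -a-> p2
  p2 = b.(a.0 + (0 + 0 + 0)) → -b-> p3
  p3 = a.0 + (0 + 0 + 0) → -a-> p4
  p4 = 0 → (no moves)
Q's transition system — 5 states:
  q0 = c.a.b.(a.0 + (0 + 0)) → -c-> q1
  q1 = a.b.(a.0 + (0 + 0)) → -a-> q2
  q2 = b.(a.0 + (0 + 0)) → -b-> q3
  q3 = a.0 + (0 + 0) → -a-> q4
  q4 = 0 → (no moves)
Bisimilarity quotient blocks:
  B0 = {p0, q0}
  B1 = {p1, q1}
  B2 = {p2, q2}
  B3 = {p3, q3}
  B4 = {p4, q4}
p0 ∈ B0, q0 ∈ B0 → same block
Bisimilar ⇒ trace-equivalent.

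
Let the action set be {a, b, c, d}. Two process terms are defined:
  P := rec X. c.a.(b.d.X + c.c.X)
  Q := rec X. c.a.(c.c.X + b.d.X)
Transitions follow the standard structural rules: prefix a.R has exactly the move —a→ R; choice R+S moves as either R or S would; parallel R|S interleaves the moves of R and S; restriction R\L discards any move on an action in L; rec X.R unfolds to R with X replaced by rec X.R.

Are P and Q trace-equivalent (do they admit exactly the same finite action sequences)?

Reachable graph of P (5 states):
  s0 = rec X. c.a.(b.d.X + c.c.X) | ··c··> s1
  s1 = a.(b.d.(rec X. c.a.(b.d.X + c.c.X)) + c.c.(rec X. c.a.(b.d.X + c.c.X))) | ··a··> s2
  s2 = b.d.(rec X. c.a.(b.d.X + c.c.X)) + c.c.(rec X. c.a.(b.d.X + c.c.X)) | ··b··> s3, ··c··> s4
  s3 = d.(rec X. c.a.(b.d.X + c.c.X)) | ··d··> s0
  s4 = c.(rec X. c.a.(b.d.X + c.c.X)) | ··c··> s0
Reachable graph of Q (5 states):
  t0 = rec X. c.a.(c.c.X + b.d.X) | ··c··> t1
  t1 = a.(c.c.(rec X. c.a.(c.c.X + b.d.X)) + b.d.(rec X. c.a.(c.c.X + b.d.X))) | ··a··> t2
  t2 = c.c.(rec X. c.a.(c.c.X + b.d.X)) + b.d.(rec X. c.a.(c.c.X + b.d.X)) | ··b··> t3, ··c··> t4
  t3 = d.(rec X. c.a.(c.c.X + b.d.X)) | ··d··> t0
  t4 = c.(rec X. c.a.(c.c.X + b.d.X)) | ··c··> t0
Bisimilarity quotient blocks:
  B0 = {s0, t0}
  B1 = {s1, t1}
  B2 = {s2, t2}
  B3 = {s4, t4}
  B4 = {s3, t3}
s0 ∈ B0, t0 ∈ B0 → same block
Bisimilar ⇒ trace-equivalent.

traces(P) = traces(Q)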